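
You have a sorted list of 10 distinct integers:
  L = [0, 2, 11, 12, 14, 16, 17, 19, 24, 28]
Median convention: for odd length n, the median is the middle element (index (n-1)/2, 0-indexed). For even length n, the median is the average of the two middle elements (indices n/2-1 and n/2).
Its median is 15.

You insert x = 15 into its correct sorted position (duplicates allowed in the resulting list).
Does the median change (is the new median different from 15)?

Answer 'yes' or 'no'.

Old median = 15
Insert x = 15
New median = 15
Changed? no

Answer: no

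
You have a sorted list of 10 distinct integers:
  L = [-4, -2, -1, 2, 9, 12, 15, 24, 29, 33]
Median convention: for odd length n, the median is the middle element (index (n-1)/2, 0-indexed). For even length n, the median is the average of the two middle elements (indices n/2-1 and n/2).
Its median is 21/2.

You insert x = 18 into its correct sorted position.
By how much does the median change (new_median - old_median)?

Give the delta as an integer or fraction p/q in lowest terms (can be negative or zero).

Old median = 21/2
After inserting x = 18: new sorted = [-4, -2, -1, 2, 9, 12, 15, 18, 24, 29, 33]
New median = 12
Delta = 12 - 21/2 = 3/2

Answer: 3/2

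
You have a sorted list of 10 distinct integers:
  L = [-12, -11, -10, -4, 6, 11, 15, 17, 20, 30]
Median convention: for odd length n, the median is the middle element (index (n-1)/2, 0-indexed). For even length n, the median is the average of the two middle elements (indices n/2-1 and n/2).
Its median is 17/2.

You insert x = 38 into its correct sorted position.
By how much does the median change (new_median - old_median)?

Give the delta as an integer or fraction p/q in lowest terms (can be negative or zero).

Answer: 5/2

Derivation:
Old median = 17/2
After inserting x = 38: new sorted = [-12, -11, -10, -4, 6, 11, 15, 17, 20, 30, 38]
New median = 11
Delta = 11 - 17/2 = 5/2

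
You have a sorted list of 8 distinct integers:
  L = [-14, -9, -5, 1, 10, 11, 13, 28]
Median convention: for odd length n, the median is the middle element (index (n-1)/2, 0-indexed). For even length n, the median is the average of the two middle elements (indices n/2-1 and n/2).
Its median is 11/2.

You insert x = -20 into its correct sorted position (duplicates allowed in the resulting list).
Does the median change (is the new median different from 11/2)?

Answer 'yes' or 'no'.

Answer: yes

Derivation:
Old median = 11/2
Insert x = -20
New median = 1
Changed? yes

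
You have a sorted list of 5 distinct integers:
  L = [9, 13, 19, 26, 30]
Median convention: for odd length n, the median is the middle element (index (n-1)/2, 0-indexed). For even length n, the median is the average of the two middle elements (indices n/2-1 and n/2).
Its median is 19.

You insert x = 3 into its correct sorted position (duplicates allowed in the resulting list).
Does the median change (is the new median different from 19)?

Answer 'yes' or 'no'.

Old median = 19
Insert x = 3
New median = 16
Changed? yes

Answer: yes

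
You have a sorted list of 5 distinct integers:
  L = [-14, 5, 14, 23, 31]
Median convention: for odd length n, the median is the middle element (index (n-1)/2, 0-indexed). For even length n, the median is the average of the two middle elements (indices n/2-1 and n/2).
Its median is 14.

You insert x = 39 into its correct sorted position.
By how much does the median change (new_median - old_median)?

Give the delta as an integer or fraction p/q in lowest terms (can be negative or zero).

Old median = 14
After inserting x = 39: new sorted = [-14, 5, 14, 23, 31, 39]
New median = 37/2
Delta = 37/2 - 14 = 9/2

Answer: 9/2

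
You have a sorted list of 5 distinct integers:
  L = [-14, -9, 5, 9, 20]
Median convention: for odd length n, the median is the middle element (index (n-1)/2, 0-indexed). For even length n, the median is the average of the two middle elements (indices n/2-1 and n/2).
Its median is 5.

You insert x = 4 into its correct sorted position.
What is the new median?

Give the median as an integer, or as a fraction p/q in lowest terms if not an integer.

Answer: 9/2

Derivation:
Old list (sorted, length 5): [-14, -9, 5, 9, 20]
Old median = 5
Insert x = 4
Old length odd (5). Middle was index 2 = 5.
New length even (6). New median = avg of two middle elements.
x = 4: 2 elements are < x, 3 elements are > x.
New sorted list: [-14, -9, 4, 5, 9, 20]
New median = 9/2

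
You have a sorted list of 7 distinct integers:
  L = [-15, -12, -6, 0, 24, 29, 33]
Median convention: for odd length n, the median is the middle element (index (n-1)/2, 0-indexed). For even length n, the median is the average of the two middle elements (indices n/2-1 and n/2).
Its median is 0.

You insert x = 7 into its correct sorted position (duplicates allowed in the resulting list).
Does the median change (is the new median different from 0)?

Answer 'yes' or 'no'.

Old median = 0
Insert x = 7
New median = 7/2
Changed? yes

Answer: yes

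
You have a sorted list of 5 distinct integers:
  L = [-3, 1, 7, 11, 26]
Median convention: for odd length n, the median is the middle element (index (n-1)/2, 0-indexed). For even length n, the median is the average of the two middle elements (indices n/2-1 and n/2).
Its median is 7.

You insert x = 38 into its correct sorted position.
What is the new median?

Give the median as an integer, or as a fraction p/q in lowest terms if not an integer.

Answer: 9

Derivation:
Old list (sorted, length 5): [-3, 1, 7, 11, 26]
Old median = 7
Insert x = 38
Old length odd (5). Middle was index 2 = 7.
New length even (6). New median = avg of two middle elements.
x = 38: 5 elements are < x, 0 elements are > x.
New sorted list: [-3, 1, 7, 11, 26, 38]
New median = 9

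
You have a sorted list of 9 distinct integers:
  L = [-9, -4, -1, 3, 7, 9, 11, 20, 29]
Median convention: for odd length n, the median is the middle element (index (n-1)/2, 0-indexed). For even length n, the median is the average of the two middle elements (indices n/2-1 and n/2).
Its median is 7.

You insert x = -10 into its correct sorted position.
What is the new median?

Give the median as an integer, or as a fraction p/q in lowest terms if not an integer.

Answer: 5

Derivation:
Old list (sorted, length 9): [-9, -4, -1, 3, 7, 9, 11, 20, 29]
Old median = 7
Insert x = -10
Old length odd (9). Middle was index 4 = 7.
New length even (10). New median = avg of two middle elements.
x = -10: 0 elements are < x, 9 elements are > x.
New sorted list: [-10, -9, -4, -1, 3, 7, 9, 11, 20, 29]
New median = 5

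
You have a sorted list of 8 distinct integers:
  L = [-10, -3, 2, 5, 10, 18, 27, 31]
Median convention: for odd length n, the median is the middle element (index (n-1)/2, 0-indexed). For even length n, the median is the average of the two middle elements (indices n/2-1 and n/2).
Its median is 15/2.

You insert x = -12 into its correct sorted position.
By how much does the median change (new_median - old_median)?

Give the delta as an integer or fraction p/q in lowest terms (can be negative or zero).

Answer: -5/2

Derivation:
Old median = 15/2
After inserting x = -12: new sorted = [-12, -10, -3, 2, 5, 10, 18, 27, 31]
New median = 5
Delta = 5 - 15/2 = -5/2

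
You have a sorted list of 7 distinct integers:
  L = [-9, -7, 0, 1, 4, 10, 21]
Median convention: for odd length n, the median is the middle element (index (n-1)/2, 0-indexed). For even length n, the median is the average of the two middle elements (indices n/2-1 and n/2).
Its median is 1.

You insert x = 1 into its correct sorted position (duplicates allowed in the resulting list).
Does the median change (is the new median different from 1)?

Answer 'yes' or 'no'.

Answer: no

Derivation:
Old median = 1
Insert x = 1
New median = 1
Changed? no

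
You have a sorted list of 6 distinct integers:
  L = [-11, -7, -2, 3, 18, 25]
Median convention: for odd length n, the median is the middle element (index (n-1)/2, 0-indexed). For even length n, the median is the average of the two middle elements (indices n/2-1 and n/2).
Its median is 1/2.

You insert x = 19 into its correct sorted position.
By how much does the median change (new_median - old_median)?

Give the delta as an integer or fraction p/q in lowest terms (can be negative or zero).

Answer: 5/2

Derivation:
Old median = 1/2
After inserting x = 19: new sorted = [-11, -7, -2, 3, 18, 19, 25]
New median = 3
Delta = 3 - 1/2 = 5/2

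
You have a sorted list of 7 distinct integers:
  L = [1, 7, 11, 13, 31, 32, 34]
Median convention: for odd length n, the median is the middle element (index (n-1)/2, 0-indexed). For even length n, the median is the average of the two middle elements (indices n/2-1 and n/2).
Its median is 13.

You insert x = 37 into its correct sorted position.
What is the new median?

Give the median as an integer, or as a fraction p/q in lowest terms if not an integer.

Old list (sorted, length 7): [1, 7, 11, 13, 31, 32, 34]
Old median = 13
Insert x = 37
Old length odd (7). Middle was index 3 = 13.
New length even (8). New median = avg of two middle elements.
x = 37: 7 elements are < x, 0 elements are > x.
New sorted list: [1, 7, 11, 13, 31, 32, 34, 37]
New median = 22

Answer: 22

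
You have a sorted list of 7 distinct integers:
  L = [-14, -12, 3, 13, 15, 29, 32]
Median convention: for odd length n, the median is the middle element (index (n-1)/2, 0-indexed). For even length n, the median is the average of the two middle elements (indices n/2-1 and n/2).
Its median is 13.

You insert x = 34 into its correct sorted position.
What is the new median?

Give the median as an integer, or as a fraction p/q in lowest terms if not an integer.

Answer: 14

Derivation:
Old list (sorted, length 7): [-14, -12, 3, 13, 15, 29, 32]
Old median = 13
Insert x = 34
Old length odd (7). Middle was index 3 = 13.
New length even (8). New median = avg of two middle elements.
x = 34: 7 elements are < x, 0 elements are > x.
New sorted list: [-14, -12, 3, 13, 15, 29, 32, 34]
New median = 14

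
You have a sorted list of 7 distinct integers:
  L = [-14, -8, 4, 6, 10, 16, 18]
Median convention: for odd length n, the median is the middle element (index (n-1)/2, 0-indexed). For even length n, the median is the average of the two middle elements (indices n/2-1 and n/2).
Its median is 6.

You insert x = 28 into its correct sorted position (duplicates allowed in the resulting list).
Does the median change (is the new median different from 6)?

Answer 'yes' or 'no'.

Old median = 6
Insert x = 28
New median = 8
Changed? yes

Answer: yes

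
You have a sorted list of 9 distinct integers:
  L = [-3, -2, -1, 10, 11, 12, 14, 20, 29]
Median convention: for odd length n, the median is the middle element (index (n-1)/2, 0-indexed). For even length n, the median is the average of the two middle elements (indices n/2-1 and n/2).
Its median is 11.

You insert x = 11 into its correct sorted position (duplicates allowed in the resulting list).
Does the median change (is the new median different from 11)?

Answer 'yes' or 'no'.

Old median = 11
Insert x = 11
New median = 11
Changed? no

Answer: no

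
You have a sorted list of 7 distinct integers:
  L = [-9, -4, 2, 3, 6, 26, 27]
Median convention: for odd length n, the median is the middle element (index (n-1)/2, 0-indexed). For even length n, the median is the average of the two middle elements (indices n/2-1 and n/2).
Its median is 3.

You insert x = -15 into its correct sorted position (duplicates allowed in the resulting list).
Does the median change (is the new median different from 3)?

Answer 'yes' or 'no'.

Answer: yes

Derivation:
Old median = 3
Insert x = -15
New median = 5/2
Changed? yes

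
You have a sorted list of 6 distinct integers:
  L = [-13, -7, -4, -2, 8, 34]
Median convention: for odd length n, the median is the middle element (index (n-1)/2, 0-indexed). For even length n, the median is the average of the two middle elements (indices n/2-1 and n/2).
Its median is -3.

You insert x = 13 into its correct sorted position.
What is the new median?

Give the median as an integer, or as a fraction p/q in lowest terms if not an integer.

Answer: -2

Derivation:
Old list (sorted, length 6): [-13, -7, -4, -2, 8, 34]
Old median = -3
Insert x = 13
Old length even (6). Middle pair: indices 2,3 = -4,-2.
New length odd (7). New median = single middle element.
x = 13: 5 elements are < x, 1 elements are > x.
New sorted list: [-13, -7, -4, -2, 8, 13, 34]
New median = -2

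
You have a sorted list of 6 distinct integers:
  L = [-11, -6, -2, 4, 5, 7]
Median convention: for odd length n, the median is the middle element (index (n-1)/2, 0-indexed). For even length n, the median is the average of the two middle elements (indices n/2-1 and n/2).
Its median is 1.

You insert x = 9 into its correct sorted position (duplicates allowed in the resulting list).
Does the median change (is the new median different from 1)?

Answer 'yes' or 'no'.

Old median = 1
Insert x = 9
New median = 4
Changed? yes

Answer: yes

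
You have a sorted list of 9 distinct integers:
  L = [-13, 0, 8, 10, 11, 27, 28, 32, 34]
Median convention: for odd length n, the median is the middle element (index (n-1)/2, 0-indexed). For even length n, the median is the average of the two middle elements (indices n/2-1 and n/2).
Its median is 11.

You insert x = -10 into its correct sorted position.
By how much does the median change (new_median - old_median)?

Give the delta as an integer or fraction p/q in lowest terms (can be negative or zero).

Answer: -1/2

Derivation:
Old median = 11
After inserting x = -10: new sorted = [-13, -10, 0, 8, 10, 11, 27, 28, 32, 34]
New median = 21/2
Delta = 21/2 - 11 = -1/2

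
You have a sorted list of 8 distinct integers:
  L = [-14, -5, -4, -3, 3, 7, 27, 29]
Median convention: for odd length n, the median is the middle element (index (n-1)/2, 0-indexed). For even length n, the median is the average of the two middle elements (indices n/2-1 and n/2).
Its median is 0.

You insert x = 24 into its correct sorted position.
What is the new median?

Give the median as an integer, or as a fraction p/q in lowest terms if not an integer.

Old list (sorted, length 8): [-14, -5, -4, -3, 3, 7, 27, 29]
Old median = 0
Insert x = 24
Old length even (8). Middle pair: indices 3,4 = -3,3.
New length odd (9). New median = single middle element.
x = 24: 6 elements are < x, 2 elements are > x.
New sorted list: [-14, -5, -4, -3, 3, 7, 24, 27, 29]
New median = 3

Answer: 3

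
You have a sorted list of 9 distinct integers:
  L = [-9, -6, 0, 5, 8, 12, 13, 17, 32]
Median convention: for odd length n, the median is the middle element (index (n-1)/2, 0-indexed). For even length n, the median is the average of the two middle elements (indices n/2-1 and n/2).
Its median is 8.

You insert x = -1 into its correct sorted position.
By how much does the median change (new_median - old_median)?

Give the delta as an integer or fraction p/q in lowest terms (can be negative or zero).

Old median = 8
After inserting x = -1: new sorted = [-9, -6, -1, 0, 5, 8, 12, 13, 17, 32]
New median = 13/2
Delta = 13/2 - 8 = -3/2

Answer: -3/2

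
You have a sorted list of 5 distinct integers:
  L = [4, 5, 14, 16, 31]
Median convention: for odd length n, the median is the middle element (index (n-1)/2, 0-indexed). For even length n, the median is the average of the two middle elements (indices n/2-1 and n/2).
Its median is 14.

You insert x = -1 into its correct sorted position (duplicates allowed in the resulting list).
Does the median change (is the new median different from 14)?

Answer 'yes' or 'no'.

Old median = 14
Insert x = -1
New median = 19/2
Changed? yes

Answer: yes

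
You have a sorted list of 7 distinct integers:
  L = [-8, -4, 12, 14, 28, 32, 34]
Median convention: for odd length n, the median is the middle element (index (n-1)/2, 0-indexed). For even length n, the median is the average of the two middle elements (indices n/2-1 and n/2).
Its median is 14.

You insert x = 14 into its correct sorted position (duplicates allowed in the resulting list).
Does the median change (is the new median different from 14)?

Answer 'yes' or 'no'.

Answer: no

Derivation:
Old median = 14
Insert x = 14
New median = 14
Changed? no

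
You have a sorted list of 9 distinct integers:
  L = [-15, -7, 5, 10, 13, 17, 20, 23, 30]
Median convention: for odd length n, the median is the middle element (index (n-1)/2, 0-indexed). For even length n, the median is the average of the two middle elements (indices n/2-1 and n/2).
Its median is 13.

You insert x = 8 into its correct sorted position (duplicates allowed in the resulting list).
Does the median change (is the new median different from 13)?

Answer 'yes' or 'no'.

Answer: yes

Derivation:
Old median = 13
Insert x = 8
New median = 23/2
Changed? yes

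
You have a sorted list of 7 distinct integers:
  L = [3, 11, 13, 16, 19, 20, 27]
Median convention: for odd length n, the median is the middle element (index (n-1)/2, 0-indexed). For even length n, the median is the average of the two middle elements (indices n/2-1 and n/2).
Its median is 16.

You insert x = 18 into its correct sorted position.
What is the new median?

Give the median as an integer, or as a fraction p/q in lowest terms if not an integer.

Old list (sorted, length 7): [3, 11, 13, 16, 19, 20, 27]
Old median = 16
Insert x = 18
Old length odd (7). Middle was index 3 = 16.
New length even (8). New median = avg of two middle elements.
x = 18: 4 elements are < x, 3 elements are > x.
New sorted list: [3, 11, 13, 16, 18, 19, 20, 27]
New median = 17

Answer: 17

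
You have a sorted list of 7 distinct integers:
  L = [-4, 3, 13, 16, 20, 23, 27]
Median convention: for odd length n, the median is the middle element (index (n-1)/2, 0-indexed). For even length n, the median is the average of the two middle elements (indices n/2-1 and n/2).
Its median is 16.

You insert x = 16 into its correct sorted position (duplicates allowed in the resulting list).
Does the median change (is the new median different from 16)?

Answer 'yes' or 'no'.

Answer: no

Derivation:
Old median = 16
Insert x = 16
New median = 16
Changed? no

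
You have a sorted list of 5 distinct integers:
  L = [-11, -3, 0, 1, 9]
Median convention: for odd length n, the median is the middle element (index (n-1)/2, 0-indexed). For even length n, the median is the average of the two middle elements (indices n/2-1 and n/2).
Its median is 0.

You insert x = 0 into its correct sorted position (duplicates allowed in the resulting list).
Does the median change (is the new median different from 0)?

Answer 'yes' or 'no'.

Answer: no

Derivation:
Old median = 0
Insert x = 0
New median = 0
Changed? no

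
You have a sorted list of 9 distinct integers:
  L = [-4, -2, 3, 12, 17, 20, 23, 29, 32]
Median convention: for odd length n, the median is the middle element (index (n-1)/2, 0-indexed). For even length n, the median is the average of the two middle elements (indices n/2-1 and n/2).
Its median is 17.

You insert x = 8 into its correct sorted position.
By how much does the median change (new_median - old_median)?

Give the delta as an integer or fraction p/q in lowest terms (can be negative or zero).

Answer: -5/2

Derivation:
Old median = 17
After inserting x = 8: new sorted = [-4, -2, 3, 8, 12, 17, 20, 23, 29, 32]
New median = 29/2
Delta = 29/2 - 17 = -5/2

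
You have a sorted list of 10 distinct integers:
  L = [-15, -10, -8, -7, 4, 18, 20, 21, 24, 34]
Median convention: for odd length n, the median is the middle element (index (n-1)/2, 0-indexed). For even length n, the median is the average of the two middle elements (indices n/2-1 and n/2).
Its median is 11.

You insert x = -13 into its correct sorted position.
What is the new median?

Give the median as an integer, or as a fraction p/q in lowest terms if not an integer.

Old list (sorted, length 10): [-15, -10, -8, -7, 4, 18, 20, 21, 24, 34]
Old median = 11
Insert x = -13
Old length even (10). Middle pair: indices 4,5 = 4,18.
New length odd (11). New median = single middle element.
x = -13: 1 elements are < x, 9 elements are > x.
New sorted list: [-15, -13, -10, -8, -7, 4, 18, 20, 21, 24, 34]
New median = 4

Answer: 4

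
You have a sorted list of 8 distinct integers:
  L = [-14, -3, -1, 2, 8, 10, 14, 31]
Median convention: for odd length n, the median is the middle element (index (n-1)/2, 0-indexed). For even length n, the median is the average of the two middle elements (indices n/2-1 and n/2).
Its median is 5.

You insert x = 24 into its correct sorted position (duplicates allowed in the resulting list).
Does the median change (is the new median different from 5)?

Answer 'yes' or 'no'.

Answer: yes

Derivation:
Old median = 5
Insert x = 24
New median = 8
Changed? yes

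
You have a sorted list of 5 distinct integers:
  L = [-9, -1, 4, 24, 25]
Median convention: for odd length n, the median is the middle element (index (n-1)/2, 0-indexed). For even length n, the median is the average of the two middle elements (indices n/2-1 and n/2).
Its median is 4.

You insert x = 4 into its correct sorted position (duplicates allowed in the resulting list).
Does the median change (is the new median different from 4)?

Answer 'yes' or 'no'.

Answer: no

Derivation:
Old median = 4
Insert x = 4
New median = 4
Changed? no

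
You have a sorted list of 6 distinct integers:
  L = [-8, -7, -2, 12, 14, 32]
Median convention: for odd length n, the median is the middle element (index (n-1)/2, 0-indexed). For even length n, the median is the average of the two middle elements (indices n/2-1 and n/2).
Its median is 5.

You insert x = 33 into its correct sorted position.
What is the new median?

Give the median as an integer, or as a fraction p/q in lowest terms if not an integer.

Answer: 12

Derivation:
Old list (sorted, length 6): [-8, -7, -2, 12, 14, 32]
Old median = 5
Insert x = 33
Old length even (6). Middle pair: indices 2,3 = -2,12.
New length odd (7). New median = single middle element.
x = 33: 6 elements are < x, 0 elements are > x.
New sorted list: [-8, -7, -2, 12, 14, 32, 33]
New median = 12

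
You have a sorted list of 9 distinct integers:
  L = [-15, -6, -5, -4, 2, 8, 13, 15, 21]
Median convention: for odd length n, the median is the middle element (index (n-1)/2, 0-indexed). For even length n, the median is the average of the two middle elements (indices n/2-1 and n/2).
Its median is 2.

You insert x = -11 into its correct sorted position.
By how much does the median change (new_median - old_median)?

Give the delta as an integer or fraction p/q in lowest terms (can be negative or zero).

Old median = 2
After inserting x = -11: new sorted = [-15, -11, -6, -5, -4, 2, 8, 13, 15, 21]
New median = -1
Delta = -1 - 2 = -3

Answer: -3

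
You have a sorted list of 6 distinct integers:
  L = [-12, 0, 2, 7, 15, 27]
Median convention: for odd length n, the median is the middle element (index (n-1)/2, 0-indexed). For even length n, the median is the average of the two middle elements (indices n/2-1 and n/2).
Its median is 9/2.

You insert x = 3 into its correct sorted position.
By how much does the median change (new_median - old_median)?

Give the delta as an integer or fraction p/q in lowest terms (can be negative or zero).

Old median = 9/2
After inserting x = 3: new sorted = [-12, 0, 2, 3, 7, 15, 27]
New median = 3
Delta = 3 - 9/2 = -3/2

Answer: -3/2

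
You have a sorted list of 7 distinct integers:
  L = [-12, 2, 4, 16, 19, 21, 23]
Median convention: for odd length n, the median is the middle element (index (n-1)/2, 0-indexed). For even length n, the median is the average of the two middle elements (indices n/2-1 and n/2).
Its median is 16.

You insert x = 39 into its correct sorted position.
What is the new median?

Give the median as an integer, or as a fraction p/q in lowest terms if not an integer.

Answer: 35/2

Derivation:
Old list (sorted, length 7): [-12, 2, 4, 16, 19, 21, 23]
Old median = 16
Insert x = 39
Old length odd (7). Middle was index 3 = 16.
New length even (8). New median = avg of two middle elements.
x = 39: 7 elements are < x, 0 elements are > x.
New sorted list: [-12, 2, 4, 16, 19, 21, 23, 39]
New median = 35/2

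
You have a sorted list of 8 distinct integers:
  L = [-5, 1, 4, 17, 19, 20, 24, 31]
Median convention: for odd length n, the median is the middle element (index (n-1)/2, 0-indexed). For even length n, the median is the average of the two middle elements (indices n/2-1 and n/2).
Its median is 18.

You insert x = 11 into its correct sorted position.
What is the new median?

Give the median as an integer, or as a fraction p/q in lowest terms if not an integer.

Answer: 17

Derivation:
Old list (sorted, length 8): [-5, 1, 4, 17, 19, 20, 24, 31]
Old median = 18
Insert x = 11
Old length even (8). Middle pair: indices 3,4 = 17,19.
New length odd (9). New median = single middle element.
x = 11: 3 elements are < x, 5 elements are > x.
New sorted list: [-5, 1, 4, 11, 17, 19, 20, 24, 31]
New median = 17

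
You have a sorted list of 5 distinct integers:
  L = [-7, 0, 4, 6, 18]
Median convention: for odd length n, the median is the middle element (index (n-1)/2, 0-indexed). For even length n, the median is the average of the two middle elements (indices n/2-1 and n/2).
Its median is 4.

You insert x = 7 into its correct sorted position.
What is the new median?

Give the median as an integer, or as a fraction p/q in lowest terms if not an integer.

Old list (sorted, length 5): [-7, 0, 4, 6, 18]
Old median = 4
Insert x = 7
Old length odd (5). Middle was index 2 = 4.
New length even (6). New median = avg of two middle elements.
x = 7: 4 elements are < x, 1 elements are > x.
New sorted list: [-7, 0, 4, 6, 7, 18]
New median = 5

Answer: 5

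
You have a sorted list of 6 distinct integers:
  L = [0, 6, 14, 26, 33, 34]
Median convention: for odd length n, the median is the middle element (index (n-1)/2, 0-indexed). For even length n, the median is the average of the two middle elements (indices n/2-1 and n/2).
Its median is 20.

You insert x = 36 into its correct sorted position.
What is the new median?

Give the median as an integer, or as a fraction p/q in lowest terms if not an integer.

Answer: 26

Derivation:
Old list (sorted, length 6): [0, 6, 14, 26, 33, 34]
Old median = 20
Insert x = 36
Old length even (6). Middle pair: indices 2,3 = 14,26.
New length odd (7). New median = single middle element.
x = 36: 6 elements are < x, 0 elements are > x.
New sorted list: [0, 6, 14, 26, 33, 34, 36]
New median = 26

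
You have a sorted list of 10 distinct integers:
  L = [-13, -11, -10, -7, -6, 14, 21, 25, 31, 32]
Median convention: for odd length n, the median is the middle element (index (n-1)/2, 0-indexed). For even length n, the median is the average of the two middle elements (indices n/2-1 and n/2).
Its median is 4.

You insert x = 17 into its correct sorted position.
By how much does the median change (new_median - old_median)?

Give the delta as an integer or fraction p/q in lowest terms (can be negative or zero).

Old median = 4
After inserting x = 17: new sorted = [-13, -11, -10, -7, -6, 14, 17, 21, 25, 31, 32]
New median = 14
Delta = 14 - 4 = 10

Answer: 10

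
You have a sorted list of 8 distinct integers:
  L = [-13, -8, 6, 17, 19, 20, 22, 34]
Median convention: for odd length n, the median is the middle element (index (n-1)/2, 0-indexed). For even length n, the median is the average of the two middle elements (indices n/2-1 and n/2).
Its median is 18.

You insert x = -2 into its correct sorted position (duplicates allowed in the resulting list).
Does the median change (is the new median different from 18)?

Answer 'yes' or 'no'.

Answer: yes

Derivation:
Old median = 18
Insert x = -2
New median = 17
Changed? yes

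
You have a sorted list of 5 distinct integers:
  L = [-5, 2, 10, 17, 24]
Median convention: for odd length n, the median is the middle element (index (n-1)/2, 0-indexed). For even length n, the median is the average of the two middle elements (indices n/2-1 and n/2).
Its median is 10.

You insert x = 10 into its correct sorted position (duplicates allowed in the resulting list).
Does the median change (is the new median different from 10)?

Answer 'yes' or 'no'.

Old median = 10
Insert x = 10
New median = 10
Changed? no

Answer: no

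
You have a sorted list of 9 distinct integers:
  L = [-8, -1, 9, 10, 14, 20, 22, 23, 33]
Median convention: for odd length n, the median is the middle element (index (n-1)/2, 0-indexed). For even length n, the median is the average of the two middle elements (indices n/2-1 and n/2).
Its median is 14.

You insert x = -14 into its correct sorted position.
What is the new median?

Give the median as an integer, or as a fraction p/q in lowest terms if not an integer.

Answer: 12

Derivation:
Old list (sorted, length 9): [-8, -1, 9, 10, 14, 20, 22, 23, 33]
Old median = 14
Insert x = -14
Old length odd (9). Middle was index 4 = 14.
New length even (10). New median = avg of two middle elements.
x = -14: 0 elements are < x, 9 elements are > x.
New sorted list: [-14, -8, -1, 9, 10, 14, 20, 22, 23, 33]
New median = 12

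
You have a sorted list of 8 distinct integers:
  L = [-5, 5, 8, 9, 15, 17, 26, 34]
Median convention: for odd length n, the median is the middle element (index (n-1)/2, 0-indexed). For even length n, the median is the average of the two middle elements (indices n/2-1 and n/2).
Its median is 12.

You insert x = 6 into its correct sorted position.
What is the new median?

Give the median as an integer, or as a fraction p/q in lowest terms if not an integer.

Old list (sorted, length 8): [-5, 5, 8, 9, 15, 17, 26, 34]
Old median = 12
Insert x = 6
Old length even (8). Middle pair: indices 3,4 = 9,15.
New length odd (9). New median = single middle element.
x = 6: 2 elements are < x, 6 elements are > x.
New sorted list: [-5, 5, 6, 8, 9, 15, 17, 26, 34]
New median = 9

Answer: 9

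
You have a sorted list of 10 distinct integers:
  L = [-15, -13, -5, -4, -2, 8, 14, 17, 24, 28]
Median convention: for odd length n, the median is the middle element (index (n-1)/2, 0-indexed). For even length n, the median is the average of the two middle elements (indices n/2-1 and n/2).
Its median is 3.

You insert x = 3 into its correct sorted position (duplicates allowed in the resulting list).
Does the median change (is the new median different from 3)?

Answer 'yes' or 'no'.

Answer: no

Derivation:
Old median = 3
Insert x = 3
New median = 3
Changed? no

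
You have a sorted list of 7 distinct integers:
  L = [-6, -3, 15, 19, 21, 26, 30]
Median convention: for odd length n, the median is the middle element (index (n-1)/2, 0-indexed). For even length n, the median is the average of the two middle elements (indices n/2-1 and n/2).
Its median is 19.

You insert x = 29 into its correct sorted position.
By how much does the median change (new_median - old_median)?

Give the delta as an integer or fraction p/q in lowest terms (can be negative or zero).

Answer: 1

Derivation:
Old median = 19
After inserting x = 29: new sorted = [-6, -3, 15, 19, 21, 26, 29, 30]
New median = 20
Delta = 20 - 19 = 1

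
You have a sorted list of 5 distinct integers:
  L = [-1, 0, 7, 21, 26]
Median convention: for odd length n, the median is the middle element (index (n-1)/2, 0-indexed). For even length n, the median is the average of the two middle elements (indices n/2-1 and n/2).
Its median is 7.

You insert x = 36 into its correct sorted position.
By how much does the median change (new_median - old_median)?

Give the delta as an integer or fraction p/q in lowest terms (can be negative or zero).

Answer: 7

Derivation:
Old median = 7
After inserting x = 36: new sorted = [-1, 0, 7, 21, 26, 36]
New median = 14
Delta = 14 - 7 = 7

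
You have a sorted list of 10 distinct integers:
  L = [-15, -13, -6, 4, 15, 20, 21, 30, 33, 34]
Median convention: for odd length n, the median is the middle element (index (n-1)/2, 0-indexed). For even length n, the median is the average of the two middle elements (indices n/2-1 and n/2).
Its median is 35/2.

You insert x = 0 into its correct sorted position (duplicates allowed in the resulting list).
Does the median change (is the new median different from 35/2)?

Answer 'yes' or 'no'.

Old median = 35/2
Insert x = 0
New median = 15
Changed? yes

Answer: yes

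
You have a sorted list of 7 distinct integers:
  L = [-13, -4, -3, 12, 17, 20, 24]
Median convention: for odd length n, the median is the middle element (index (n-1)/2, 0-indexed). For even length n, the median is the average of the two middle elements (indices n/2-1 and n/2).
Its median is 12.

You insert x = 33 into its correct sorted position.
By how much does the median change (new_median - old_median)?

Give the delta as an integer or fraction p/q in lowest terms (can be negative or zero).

Old median = 12
After inserting x = 33: new sorted = [-13, -4, -3, 12, 17, 20, 24, 33]
New median = 29/2
Delta = 29/2 - 12 = 5/2

Answer: 5/2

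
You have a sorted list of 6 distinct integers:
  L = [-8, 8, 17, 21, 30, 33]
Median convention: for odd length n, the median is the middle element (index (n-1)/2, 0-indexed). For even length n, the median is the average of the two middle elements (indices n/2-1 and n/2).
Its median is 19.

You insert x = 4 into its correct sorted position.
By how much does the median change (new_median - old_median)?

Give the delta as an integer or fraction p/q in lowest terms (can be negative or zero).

Answer: -2

Derivation:
Old median = 19
After inserting x = 4: new sorted = [-8, 4, 8, 17, 21, 30, 33]
New median = 17
Delta = 17 - 19 = -2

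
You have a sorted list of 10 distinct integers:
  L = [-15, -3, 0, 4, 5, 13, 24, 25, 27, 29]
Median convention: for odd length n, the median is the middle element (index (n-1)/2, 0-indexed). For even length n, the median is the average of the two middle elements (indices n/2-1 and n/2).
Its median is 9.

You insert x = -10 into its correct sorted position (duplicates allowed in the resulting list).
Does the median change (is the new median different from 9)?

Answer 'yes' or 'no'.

Old median = 9
Insert x = -10
New median = 5
Changed? yes

Answer: yes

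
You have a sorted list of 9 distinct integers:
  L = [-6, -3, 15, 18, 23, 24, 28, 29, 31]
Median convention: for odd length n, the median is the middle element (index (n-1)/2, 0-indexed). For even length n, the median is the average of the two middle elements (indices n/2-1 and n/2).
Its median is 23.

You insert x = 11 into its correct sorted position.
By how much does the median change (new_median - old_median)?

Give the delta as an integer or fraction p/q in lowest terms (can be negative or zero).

Old median = 23
After inserting x = 11: new sorted = [-6, -3, 11, 15, 18, 23, 24, 28, 29, 31]
New median = 41/2
Delta = 41/2 - 23 = -5/2

Answer: -5/2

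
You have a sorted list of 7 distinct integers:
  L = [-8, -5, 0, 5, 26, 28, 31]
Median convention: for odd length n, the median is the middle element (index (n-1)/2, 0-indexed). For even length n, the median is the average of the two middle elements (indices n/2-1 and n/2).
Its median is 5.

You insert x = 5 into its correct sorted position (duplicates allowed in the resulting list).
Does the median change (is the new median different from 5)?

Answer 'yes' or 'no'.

Old median = 5
Insert x = 5
New median = 5
Changed? no

Answer: no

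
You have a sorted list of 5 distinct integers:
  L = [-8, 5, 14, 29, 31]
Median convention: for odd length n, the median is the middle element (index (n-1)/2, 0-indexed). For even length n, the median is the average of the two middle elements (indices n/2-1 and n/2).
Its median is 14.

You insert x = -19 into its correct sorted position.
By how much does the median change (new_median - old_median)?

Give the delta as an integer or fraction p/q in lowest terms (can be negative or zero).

Answer: -9/2

Derivation:
Old median = 14
After inserting x = -19: new sorted = [-19, -8, 5, 14, 29, 31]
New median = 19/2
Delta = 19/2 - 14 = -9/2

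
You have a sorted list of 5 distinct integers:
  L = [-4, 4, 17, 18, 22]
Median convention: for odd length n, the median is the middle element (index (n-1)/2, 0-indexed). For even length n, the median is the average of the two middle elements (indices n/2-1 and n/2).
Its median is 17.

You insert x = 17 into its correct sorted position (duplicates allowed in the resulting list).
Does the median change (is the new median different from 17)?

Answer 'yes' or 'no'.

Answer: no

Derivation:
Old median = 17
Insert x = 17
New median = 17
Changed? no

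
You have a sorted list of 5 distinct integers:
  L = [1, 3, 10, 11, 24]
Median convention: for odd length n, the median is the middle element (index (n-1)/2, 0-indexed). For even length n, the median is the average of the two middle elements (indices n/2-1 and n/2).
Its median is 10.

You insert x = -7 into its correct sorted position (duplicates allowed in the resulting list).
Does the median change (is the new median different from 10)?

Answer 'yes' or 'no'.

Old median = 10
Insert x = -7
New median = 13/2
Changed? yes

Answer: yes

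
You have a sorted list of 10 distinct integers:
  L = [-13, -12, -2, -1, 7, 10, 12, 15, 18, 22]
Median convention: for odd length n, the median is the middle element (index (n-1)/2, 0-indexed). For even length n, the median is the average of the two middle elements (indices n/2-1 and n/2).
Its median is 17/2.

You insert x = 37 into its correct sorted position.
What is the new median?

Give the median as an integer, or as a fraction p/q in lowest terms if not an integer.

Answer: 10

Derivation:
Old list (sorted, length 10): [-13, -12, -2, -1, 7, 10, 12, 15, 18, 22]
Old median = 17/2
Insert x = 37
Old length even (10). Middle pair: indices 4,5 = 7,10.
New length odd (11). New median = single middle element.
x = 37: 10 elements are < x, 0 elements are > x.
New sorted list: [-13, -12, -2, -1, 7, 10, 12, 15, 18, 22, 37]
New median = 10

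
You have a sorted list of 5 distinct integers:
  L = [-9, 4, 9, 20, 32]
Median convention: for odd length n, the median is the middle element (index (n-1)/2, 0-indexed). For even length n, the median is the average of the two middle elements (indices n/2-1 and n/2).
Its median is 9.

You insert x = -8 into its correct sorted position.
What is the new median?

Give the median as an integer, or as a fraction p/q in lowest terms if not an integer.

Old list (sorted, length 5): [-9, 4, 9, 20, 32]
Old median = 9
Insert x = -8
Old length odd (5). Middle was index 2 = 9.
New length even (6). New median = avg of two middle elements.
x = -8: 1 elements are < x, 4 elements are > x.
New sorted list: [-9, -8, 4, 9, 20, 32]
New median = 13/2

Answer: 13/2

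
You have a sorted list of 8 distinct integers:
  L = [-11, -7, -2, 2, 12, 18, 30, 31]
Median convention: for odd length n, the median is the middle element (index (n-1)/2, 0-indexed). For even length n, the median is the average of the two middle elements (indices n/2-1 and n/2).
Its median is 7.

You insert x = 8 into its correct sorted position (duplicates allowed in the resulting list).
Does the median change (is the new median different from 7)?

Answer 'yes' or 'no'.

Answer: yes

Derivation:
Old median = 7
Insert x = 8
New median = 8
Changed? yes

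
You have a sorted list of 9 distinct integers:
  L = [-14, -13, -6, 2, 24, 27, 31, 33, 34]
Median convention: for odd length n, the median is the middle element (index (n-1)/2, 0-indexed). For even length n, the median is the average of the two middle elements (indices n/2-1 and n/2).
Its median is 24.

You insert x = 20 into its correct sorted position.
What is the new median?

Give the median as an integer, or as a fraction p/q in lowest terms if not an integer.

Answer: 22

Derivation:
Old list (sorted, length 9): [-14, -13, -6, 2, 24, 27, 31, 33, 34]
Old median = 24
Insert x = 20
Old length odd (9). Middle was index 4 = 24.
New length even (10). New median = avg of two middle elements.
x = 20: 4 elements are < x, 5 elements are > x.
New sorted list: [-14, -13, -6, 2, 20, 24, 27, 31, 33, 34]
New median = 22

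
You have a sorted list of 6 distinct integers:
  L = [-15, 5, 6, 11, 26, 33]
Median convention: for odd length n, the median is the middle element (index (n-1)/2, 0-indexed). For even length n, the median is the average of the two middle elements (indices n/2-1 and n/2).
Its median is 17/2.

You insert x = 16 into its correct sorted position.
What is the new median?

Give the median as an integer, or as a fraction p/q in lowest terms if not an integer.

Answer: 11

Derivation:
Old list (sorted, length 6): [-15, 5, 6, 11, 26, 33]
Old median = 17/2
Insert x = 16
Old length even (6). Middle pair: indices 2,3 = 6,11.
New length odd (7). New median = single middle element.
x = 16: 4 elements are < x, 2 elements are > x.
New sorted list: [-15, 5, 6, 11, 16, 26, 33]
New median = 11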